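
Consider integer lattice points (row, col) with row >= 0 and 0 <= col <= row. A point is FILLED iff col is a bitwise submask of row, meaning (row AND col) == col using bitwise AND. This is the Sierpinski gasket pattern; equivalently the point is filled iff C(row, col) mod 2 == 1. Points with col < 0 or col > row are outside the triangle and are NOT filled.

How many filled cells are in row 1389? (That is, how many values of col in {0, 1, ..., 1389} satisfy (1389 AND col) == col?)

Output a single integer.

1389 in binary = 10101101101
popcount(1389) = number of 1-bits in 10101101101 = 7
A col c satisfies (1389 AND c) == c iff every set bit of c is also set in 1389; each of the 7 set bits of 1389 can independently be on or off in c.
count = 2^7 = 128

Answer: 128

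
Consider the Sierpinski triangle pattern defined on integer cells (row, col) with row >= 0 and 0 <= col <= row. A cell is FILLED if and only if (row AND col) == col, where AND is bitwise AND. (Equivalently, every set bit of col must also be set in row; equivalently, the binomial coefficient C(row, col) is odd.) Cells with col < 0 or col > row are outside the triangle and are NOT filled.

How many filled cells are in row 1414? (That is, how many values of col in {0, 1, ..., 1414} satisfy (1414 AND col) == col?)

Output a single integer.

Answer: 32

Derivation:
1414 in binary = 10110000110
popcount(1414) = number of 1-bits in 10110000110 = 5
A col c satisfies (1414 AND c) == c iff every set bit of c is also set in 1414; each of the 5 set bits of 1414 can independently be on or off in c.
count = 2^5 = 32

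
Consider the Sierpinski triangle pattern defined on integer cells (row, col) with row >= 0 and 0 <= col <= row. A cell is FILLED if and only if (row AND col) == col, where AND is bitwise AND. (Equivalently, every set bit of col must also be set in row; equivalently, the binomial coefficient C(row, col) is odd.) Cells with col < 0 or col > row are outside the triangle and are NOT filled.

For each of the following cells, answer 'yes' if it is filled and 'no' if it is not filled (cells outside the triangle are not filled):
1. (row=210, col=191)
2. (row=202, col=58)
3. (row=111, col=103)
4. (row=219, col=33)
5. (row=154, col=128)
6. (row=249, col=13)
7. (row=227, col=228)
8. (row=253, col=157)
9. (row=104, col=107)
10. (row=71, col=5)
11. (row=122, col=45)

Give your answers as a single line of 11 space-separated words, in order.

(210,191): row=0b11010010, col=0b10111111, row AND col = 0b10010010 = 146; 146 != 191 -> empty
(202,58): row=0b11001010, col=0b111010, row AND col = 0b1010 = 10; 10 != 58 -> empty
(111,103): row=0b1101111, col=0b1100111, row AND col = 0b1100111 = 103; 103 == 103 -> filled
(219,33): row=0b11011011, col=0b100001, row AND col = 0b1 = 1; 1 != 33 -> empty
(154,128): row=0b10011010, col=0b10000000, row AND col = 0b10000000 = 128; 128 == 128 -> filled
(249,13): row=0b11111001, col=0b1101, row AND col = 0b1001 = 9; 9 != 13 -> empty
(227,228): col outside [0, 227] -> not filled
(253,157): row=0b11111101, col=0b10011101, row AND col = 0b10011101 = 157; 157 == 157 -> filled
(104,107): col outside [0, 104] -> not filled
(71,5): row=0b1000111, col=0b101, row AND col = 0b101 = 5; 5 == 5 -> filled
(122,45): row=0b1111010, col=0b101101, row AND col = 0b101000 = 40; 40 != 45 -> empty

Answer: no no yes no yes no no yes no yes no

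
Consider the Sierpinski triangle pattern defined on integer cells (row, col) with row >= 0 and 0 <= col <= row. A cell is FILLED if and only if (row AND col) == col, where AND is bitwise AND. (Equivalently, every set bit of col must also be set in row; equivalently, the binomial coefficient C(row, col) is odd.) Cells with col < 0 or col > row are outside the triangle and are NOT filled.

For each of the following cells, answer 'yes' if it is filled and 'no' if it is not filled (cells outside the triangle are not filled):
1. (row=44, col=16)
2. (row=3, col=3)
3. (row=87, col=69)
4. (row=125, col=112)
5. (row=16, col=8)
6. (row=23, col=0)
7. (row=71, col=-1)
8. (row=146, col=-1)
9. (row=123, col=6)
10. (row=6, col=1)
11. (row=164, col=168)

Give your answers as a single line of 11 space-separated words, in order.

(44,16): row=0b101100, col=0b10000, row AND col = 0b0 = 0; 0 != 16 -> empty
(3,3): row=0b11, col=0b11, row AND col = 0b11 = 3; 3 == 3 -> filled
(87,69): row=0b1010111, col=0b1000101, row AND col = 0b1000101 = 69; 69 == 69 -> filled
(125,112): row=0b1111101, col=0b1110000, row AND col = 0b1110000 = 112; 112 == 112 -> filled
(16,8): row=0b10000, col=0b1000, row AND col = 0b0 = 0; 0 != 8 -> empty
(23,0): row=0b10111, col=0b0, row AND col = 0b0 = 0; 0 == 0 -> filled
(71,-1): col outside [0, 71] -> not filled
(146,-1): col outside [0, 146] -> not filled
(123,6): row=0b1111011, col=0b110, row AND col = 0b10 = 2; 2 != 6 -> empty
(6,1): row=0b110, col=0b1, row AND col = 0b0 = 0; 0 != 1 -> empty
(164,168): col outside [0, 164] -> not filled

Answer: no yes yes yes no yes no no no no no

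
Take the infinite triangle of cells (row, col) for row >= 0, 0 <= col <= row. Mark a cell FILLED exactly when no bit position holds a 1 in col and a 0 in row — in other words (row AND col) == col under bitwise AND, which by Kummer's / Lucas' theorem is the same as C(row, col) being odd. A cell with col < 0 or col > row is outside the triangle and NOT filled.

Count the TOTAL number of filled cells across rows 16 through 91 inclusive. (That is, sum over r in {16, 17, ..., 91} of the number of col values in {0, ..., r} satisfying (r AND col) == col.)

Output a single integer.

r16=10000 pc1: +2 =2
r17=10001 pc2: +4 =6
r18=10010 pc2: +4 =10
r19=10011 pc3: +8 =18
r20=10100 pc2: +4 =22
r21=10101 pc3: +8 =30
r22=10110 pc3: +8 =38
r23=10111 pc4: +16 =54
r24=11000 pc2: +4 =58
r25=11001 pc3: +8 =66
r26=11010 pc3: +8 =74
r27=11011 pc4: +16 =90
r28=11100 pc3: +8 =98
r29=11101 pc4: +16 =114
r30=11110 pc4: +16 =130
r31=11111 pc5: +32 =162
r32=100000 pc1: +2 =164
r33=100001 pc2: +4 =168
r34=100010 pc2: +4 =172
r35=100011 pc3: +8 =180
r36=100100 pc2: +4 =184
r37=100101 pc3: +8 =192
r38=100110 pc3: +8 =200
r39=100111 pc4: +16 =216
r40=101000 pc2: +4 =220
r41=101001 pc3: +8 =228
r42=101010 pc3: +8 =236
r43=101011 pc4: +16 =252
r44=101100 pc3: +8 =260
r45=101101 pc4: +16 =276
r46=101110 pc4: +16 =292
r47=101111 pc5: +32 =324
r48=110000 pc2: +4 =328
r49=110001 pc3: +8 =336
r50=110010 pc3: +8 =344
r51=110011 pc4: +16 =360
r52=110100 pc3: +8 =368
r53=110101 pc4: +16 =384
r54=110110 pc4: +16 =400
r55=110111 pc5: +32 =432
r56=111000 pc3: +8 =440
r57=111001 pc4: +16 =456
r58=111010 pc4: +16 =472
r59=111011 pc5: +32 =504
r60=111100 pc4: +16 =520
r61=111101 pc5: +32 =552
r62=111110 pc5: +32 =584
r63=111111 pc6: +64 =648
r64=1000000 pc1: +2 =650
r65=1000001 pc2: +4 =654
r66=1000010 pc2: +4 =658
r67=1000011 pc3: +8 =666
r68=1000100 pc2: +4 =670
r69=1000101 pc3: +8 =678
r70=1000110 pc3: +8 =686
r71=1000111 pc4: +16 =702
r72=1001000 pc2: +4 =706
r73=1001001 pc3: +8 =714
r74=1001010 pc3: +8 =722
r75=1001011 pc4: +16 =738
r76=1001100 pc3: +8 =746
r77=1001101 pc4: +16 =762
r78=1001110 pc4: +16 =778
r79=1001111 pc5: +32 =810
r80=1010000 pc2: +4 =814
r81=1010001 pc3: +8 =822
r82=1010010 pc3: +8 =830
r83=1010011 pc4: +16 =846
r84=1010100 pc3: +8 =854
r85=1010101 pc4: +16 =870
r86=1010110 pc4: +16 =886
r87=1010111 pc5: +32 =918
r88=1011000 pc3: +8 =926
r89=1011001 pc4: +16 =942
r90=1011010 pc4: +16 =958
r91=1011011 pc5: +32 =990

Answer: 990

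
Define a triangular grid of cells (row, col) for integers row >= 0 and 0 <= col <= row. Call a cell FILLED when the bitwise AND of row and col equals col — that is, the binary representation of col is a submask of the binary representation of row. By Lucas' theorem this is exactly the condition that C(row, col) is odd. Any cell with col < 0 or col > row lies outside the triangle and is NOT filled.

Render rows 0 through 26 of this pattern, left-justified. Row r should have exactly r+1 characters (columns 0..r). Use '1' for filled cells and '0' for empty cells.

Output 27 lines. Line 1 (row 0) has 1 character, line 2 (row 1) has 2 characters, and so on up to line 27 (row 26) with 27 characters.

Answer: 1
11
101
1111
10001
110011
1010101
11111111
100000001
1100000011
10100000101
111100001111
1000100010001
11001100110011
101010101010101
1111111111111111
10000000000000001
110000000000000011
1010000000000000101
11110000000000001111
100010000000000010001
1100110000000000110011
10101010000000001010101
111111110000000011111111
1000000010000000100000001
11000000110000001100000011
101000001010000010100000101

Derivation:
r0=0: 1
r1=1: 11
r2=10: 101
r3=11: 1111
r4=100: 10001
r5=101: 110011
r6=110: 1010101
r7=111: 11111111
r8=1000: 100000001
r9=1001: 1100000011
r10=1010: 10100000101
r11=1011: 111100001111
r12=1100: 1000100010001
r13=1101: 11001100110011
r14=1110: 101010101010101
r15=1111: 1111111111111111
r16=10000: 10000000000000001
r17=10001: 110000000000000011
r18=10010: 1010000000000000101
r19=10011: 11110000000000001111
r20=10100: 100010000000000010001
r21=10101: 1100110000000000110011
r22=10110: 10101010000000001010101
r23=10111: 111111110000000011111111
r24=11000: 1000000010000000100000001
r25=11001: 11000000110000001100000011
r26=11010: 101000001010000010100000101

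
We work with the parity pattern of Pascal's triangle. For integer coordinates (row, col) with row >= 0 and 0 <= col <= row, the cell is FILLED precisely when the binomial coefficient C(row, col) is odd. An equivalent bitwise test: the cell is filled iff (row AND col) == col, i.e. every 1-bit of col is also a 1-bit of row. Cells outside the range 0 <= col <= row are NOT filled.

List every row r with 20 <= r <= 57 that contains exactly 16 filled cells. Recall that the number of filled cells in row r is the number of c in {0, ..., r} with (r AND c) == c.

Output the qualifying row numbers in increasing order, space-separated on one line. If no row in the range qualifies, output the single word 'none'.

Answer: 23 27 29 30 39 43 45 46 51 53 54 57

Derivation:
Row r has 2^popcount(r) filled cells, so we need popcount(r) = log2(16) = 4.
Scan r = 20..57 and keep those with exactly 4 one-bits:
r=20=10100 popcount=2 -> skip
r=21=10101 popcount=3 -> skip
r=22=10110 popcount=3 -> skip
r=23=10111 popcount=4 -> KEEP
r=24=11000 popcount=2 -> skip
r=25=11001 popcount=3 -> skip
r=26=11010 popcount=3 -> skip
r=27=11011 popcount=4 -> KEEP
r=28=11100 popcount=3 -> skip
r=29=11101 popcount=4 -> KEEP
r=30=11110 popcount=4 -> KEEP
r=31=11111 popcount=5 -> skip
r=32=100000 popcount=1 -> skip
r=33=100001 popcount=2 -> skip
r=34=100010 popcount=2 -> skip
r=35=100011 popcount=3 -> skip
r=36=100100 popcount=2 -> skip
r=37=100101 popcount=3 -> skip
r=38=100110 popcount=3 -> skip
r=39=100111 popcount=4 -> KEEP
r=40=101000 popcount=2 -> skip
r=41=101001 popcount=3 -> skip
r=42=101010 popcount=3 -> skip
r=43=101011 popcount=4 -> KEEP
r=44=101100 popcount=3 -> skip
r=45=101101 popcount=4 -> KEEP
r=46=101110 popcount=4 -> KEEP
r=47=101111 popcount=5 -> skip
r=48=110000 popcount=2 -> skip
r=49=110001 popcount=3 -> skip
r=50=110010 popcount=3 -> skip
r=51=110011 popcount=4 -> KEEP
r=52=110100 popcount=3 -> skip
r=53=110101 popcount=4 -> KEEP
r=54=110110 popcount=4 -> KEEP
r=55=110111 popcount=5 -> skip
r=56=111000 popcount=3 -> skip
r=57=111001 popcount=4 -> KEEP
Kept rows: 23 27 29 30 39 43 45 46 51 53 54 57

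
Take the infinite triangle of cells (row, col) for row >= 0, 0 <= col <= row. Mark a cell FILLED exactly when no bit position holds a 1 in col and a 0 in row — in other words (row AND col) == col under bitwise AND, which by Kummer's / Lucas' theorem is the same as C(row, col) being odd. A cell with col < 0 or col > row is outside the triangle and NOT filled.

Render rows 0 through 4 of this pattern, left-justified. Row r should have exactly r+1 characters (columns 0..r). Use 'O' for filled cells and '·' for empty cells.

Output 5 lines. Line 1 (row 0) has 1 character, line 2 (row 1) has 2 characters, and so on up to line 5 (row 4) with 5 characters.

r0=0: O
r1=1: OO
r2=10: O·O
r3=11: OOOO
r4=100: O···O

Answer: O
OO
O·O
OOOO
O···O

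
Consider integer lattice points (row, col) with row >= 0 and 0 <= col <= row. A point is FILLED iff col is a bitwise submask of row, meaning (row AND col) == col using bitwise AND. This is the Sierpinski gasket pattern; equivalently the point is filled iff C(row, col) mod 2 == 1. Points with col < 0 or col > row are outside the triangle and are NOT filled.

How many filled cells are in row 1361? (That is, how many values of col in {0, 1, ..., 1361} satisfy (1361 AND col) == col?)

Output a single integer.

1361 in binary = 10101010001
popcount(1361) = number of 1-bits in 10101010001 = 5
A col c satisfies (1361 AND c) == c iff every set bit of c is also set in 1361; each of the 5 set bits of 1361 can independently be on or off in c.
count = 2^5 = 32

Answer: 32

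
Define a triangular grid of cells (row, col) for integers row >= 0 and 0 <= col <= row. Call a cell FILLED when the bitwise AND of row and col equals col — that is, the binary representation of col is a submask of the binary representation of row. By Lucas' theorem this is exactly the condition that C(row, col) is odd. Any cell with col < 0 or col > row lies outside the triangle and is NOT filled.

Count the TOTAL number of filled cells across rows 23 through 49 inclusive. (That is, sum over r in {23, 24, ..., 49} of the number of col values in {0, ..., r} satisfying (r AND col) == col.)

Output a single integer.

Answer: 298

Derivation:
r23=10111 pc4: +16 =16
r24=11000 pc2: +4 =20
r25=11001 pc3: +8 =28
r26=11010 pc3: +8 =36
r27=11011 pc4: +16 =52
r28=11100 pc3: +8 =60
r29=11101 pc4: +16 =76
r30=11110 pc4: +16 =92
r31=11111 pc5: +32 =124
r32=100000 pc1: +2 =126
r33=100001 pc2: +4 =130
r34=100010 pc2: +4 =134
r35=100011 pc3: +8 =142
r36=100100 pc2: +4 =146
r37=100101 pc3: +8 =154
r38=100110 pc3: +8 =162
r39=100111 pc4: +16 =178
r40=101000 pc2: +4 =182
r41=101001 pc3: +8 =190
r42=101010 pc3: +8 =198
r43=101011 pc4: +16 =214
r44=101100 pc3: +8 =222
r45=101101 pc4: +16 =238
r46=101110 pc4: +16 =254
r47=101111 pc5: +32 =286
r48=110000 pc2: +4 =290
r49=110001 pc3: +8 =298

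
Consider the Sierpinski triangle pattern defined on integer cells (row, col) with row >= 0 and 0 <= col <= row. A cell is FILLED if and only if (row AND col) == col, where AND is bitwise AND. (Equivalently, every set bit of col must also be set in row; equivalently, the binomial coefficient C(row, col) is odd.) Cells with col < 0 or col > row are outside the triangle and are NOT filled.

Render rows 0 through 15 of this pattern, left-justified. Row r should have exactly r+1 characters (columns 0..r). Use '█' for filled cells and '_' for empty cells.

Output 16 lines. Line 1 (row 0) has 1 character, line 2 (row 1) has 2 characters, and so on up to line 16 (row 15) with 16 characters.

Answer: █
██
█_█
████
█___█
██__██
█_█_█_█
████████
█_______█
██______██
█_█_____█_█
████____████
█___█___█___█
██__██__██__██
█_█_█_█_█_█_█_█
████████████████

Derivation:
r0=0: █
r1=1: ██
r2=10: █_█
r3=11: ████
r4=100: █___█
r5=101: ██__██
r6=110: █_█_█_█
r7=111: ████████
r8=1000: █_______█
r9=1001: ██______██
r10=1010: █_█_____█_█
r11=1011: ████____████
r12=1100: █___█___█___█
r13=1101: ██__██__██__██
r14=1110: █_█_█_█_█_█_█_█
r15=1111: ████████████████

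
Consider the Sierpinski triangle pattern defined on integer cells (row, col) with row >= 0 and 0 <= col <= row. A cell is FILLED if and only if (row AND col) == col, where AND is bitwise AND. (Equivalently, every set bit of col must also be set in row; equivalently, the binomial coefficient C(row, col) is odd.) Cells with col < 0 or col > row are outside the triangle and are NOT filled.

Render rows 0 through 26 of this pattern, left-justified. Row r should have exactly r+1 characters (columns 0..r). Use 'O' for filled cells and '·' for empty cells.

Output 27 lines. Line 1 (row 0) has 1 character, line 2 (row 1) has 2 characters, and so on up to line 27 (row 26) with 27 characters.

r0=0: O
r1=1: OO
r2=10: O·O
r3=11: OOOO
r4=100: O···O
r5=101: OO··OO
r6=110: O·O·O·O
r7=111: OOOOOOOO
r8=1000: O·······O
r9=1001: OO······OO
r10=1010: O·O·····O·O
r11=1011: OOOO····OOOO
r12=1100: O···O···O···O
r13=1101: OO··OO··OO··OO
r14=1110: O·O·O·O·O·O·O·O
r15=1111: OOOOOOOOOOOOOOOO
r16=10000: O···············O
r17=10001: OO··············OO
r18=10010: O·O·············O·O
r19=10011: OOOO············OOOO
r20=10100: O···O···········O···O
r21=10101: OO··OO··········OO··OO
r22=10110: O·O·O·O·········O·O·O·O
r23=10111: OOOOOOOO········OOOOOOOO
r24=11000: O·······O·······O·······O
r25=11001: OO······OO······OO······OO
r26=11010: O·O·····O·O·····O·O·····O·O

Answer: O
OO
O·O
OOOO
O···O
OO··OO
O·O·O·O
OOOOOOOO
O·······O
OO······OO
O·O·····O·O
OOOO····OOOO
O···O···O···O
OO··OO··OO··OO
O·O·O·O·O·O·O·O
OOOOOOOOOOOOOOOO
O···············O
OO··············OO
O·O·············O·O
OOOO············OOOO
O···O···········O···O
OO··OO··········OO··OO
O·O·O·O·········O·O·O·O
OOOOOOOO········OOOOOOOO
O·······O·······O·······O
OO······OO······OO······OO
O·O·····O·O·····O·O·····O·O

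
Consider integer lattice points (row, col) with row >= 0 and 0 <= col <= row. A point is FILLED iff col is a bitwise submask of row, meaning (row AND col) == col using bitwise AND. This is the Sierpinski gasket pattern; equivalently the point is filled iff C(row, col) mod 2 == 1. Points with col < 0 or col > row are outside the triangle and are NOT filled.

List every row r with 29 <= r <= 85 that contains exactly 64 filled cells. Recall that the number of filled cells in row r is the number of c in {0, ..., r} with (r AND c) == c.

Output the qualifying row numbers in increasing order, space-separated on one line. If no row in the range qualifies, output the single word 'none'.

Row r has 2^popcount(r) filled cells, so we need popcount(r) = log2(64) = 6.
Scan r = 29..85 and keep those with exactly 6 one-bits:
r=29=11101 popcount=4 -> skip
r=30=11110 popcount=4 -> skip
r=31=11111 popcount=5 -> skip
r=32=100000 popcount=1 -> skip
r=33=100001 popcount=2 -> skip
r=34=100010 popcount=2 -> skip
r=35=100011 popcount=3 -> skip
r=36=100100 popcount=2 -> skip
r=37=100101 popcount=3 -> skip
r=38=100110 popcount=3 -> skip
r=39=100111 popcount=4 -> skip
r=40=101000 popcount=2 -> skip
r=41=101001 popcount=3 -> skip
r=42=101010 popcount=3 -> skip
r=43=101011 popcount=4 -> skip
r=44=101100 popcount=3 -> skip
r=45=101101 popcount=4 -> skip
r=46=101110 popcount=4 -> skip
r=47=101111 popcount=5 -> skip
r=48=110000 popcount=2 -> skip
r=49=110001 popcount=3 -> skip
r=50=110010 popcount=3 -> skip
r=51=110011 popcount=4 -> skip
r=52=110100 popcount=3 -> skip
r=53=110101 popcount=4 -> skip
r=54=110110 popcount=4 -> skip
r=55=110111 popcount=5 -> skip
r=56=111000 popcount=3 -> skip
r=57=111001 popcount=4 -> skip
r=58=111010 popcount=4 -> skip
r=59=111011 popcount=5 -> skip
r=60=111100 popcount=4 -> skip
r=61=111101 popcount=5 -> skip
r=62=111110 popcount=5 -> skip
r=63=111111 popcount=6 -> KEEP
r=64=1000000 popcount=1 -> skip
r=65=1000001 popcount=2 -> skip
r=66=1000010 popcount=2 -> skip
r=67=1000011 popcount=3 -> skip
r=68=1000100 popcount=2 -> skip
r=69=1000101 popcount=3 -> skip
r=70=1000110 popcount=3 -> skip
r=71=1000111 popcount=4 -> skip
r=72=1001000 popcount=2 -> skip
r=73=1001001 popcount=3 -> skip
r=74=1001010 popcount=3 -> skip
r=75=1001011 popcount=4 -> skip
r=76=1001100 popcount=3 -> skip
r=77=1001101 popcount=4 -> skip
r=78=1001110 popcount=4 -> skip
r=79=1001111 popcount=5 -> skip
r=80=1010000 popcount=2 -> skip
r=81=1010001 popcount=3 -> skip
r=82=1010010 popcount=3 -> skip
r=83=1010011 popcount=4 -> skip
r=84=1010100 popcount=3 -> skip
r=85=1010101 popcount=4 -> skip
Kept rows: 63

Answer: 63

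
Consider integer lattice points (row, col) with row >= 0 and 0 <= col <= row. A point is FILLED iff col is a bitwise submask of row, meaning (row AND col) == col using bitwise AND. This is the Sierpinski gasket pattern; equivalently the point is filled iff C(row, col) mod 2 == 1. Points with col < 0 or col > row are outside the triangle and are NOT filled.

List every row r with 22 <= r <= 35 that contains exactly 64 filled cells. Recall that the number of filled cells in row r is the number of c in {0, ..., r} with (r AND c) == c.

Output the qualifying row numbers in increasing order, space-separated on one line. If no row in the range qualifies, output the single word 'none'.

Row r has 2^popcount(r) filled cells, so we need popcount(r) = log2(64) = 6.
Scan r = 22..35 and keep those with exactly 6 one-bits:
r=22=10110 popcount=3 -> skip
r=23=10111 popcount=4 -> skip
r=24=11000 popcount=2 -> skip
r=25=11001 popcount=3 -> skip
r=26=11010 popcount=3 -> skip
r=27=11011 popcount=4 -> skip
r=28=11100 popcount=3 -> skip
r=29=11101 popcount=4 -> skip
r=30=11110 popcount=4 -> skip
r=31=11111 popcount=5 -> skip
r=32=100000 popcount=1 -> skip
r=33=100001 popcount=2 -> skip
r=34=100010 popcount=2 -> skip
r=35=100011 popcount=3 -> skip
Kept rows: none

Answer: none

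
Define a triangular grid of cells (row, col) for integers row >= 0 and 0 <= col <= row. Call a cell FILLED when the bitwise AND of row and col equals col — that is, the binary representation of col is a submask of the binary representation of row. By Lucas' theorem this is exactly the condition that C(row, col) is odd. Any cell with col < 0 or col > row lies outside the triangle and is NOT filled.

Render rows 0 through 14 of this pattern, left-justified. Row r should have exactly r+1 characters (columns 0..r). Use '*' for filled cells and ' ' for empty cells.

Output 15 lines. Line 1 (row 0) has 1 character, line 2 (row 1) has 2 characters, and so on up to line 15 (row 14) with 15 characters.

Answer: *
**
* *
****
*   *
**  **
* * * *
********
*       *
**      **
* *     * *
****    ****
*   *   *   *
**  **  **  **
* * * * * * * *

Derivation:
r0=0: *
r1=1: **
r2=10: * *
r3=11: ****
r4=100: *   *
r5=101: **  **
r6=110: * * * *
r7=111: ********
r8=1000: *       *
r9=1001: **      **
r10=1010: * *     * *
r11=1011: ****    ****
r12=1100: *   *   *   *
r13=1101: **  **  **  **
r14=1110: * * * * * * * *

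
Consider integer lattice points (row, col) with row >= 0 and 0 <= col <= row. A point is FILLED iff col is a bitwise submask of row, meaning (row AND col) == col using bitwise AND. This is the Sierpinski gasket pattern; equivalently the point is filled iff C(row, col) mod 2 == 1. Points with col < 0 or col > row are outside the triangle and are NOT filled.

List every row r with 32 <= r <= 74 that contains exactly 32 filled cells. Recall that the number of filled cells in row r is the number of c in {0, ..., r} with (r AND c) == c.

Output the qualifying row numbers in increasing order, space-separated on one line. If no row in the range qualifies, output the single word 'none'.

Answer: 47 55 59 61 62

Derivation:
Row r has 2^popcount(r) filled cells, so we need popcount(r) = log2(32) = 5.
Scan r = 32..74 and keep those with exactly 5 one-bits:
r=32=100000 popcount=1 -> skip
r=33=100001 popcount=2 -> skip
r=34=100010 popcount=2 -> skip
r=35=100011 popcount=3 -> skip
r=36=100100 popcount=2 -> skip
r=37=100101 popcount=3 -> skip
r=38=100110 popcount=3 -> skip
r=39=100111 popcount=4 -> skip
r=40=101000 popcount=2 -> skip
r=41=101001 popcount=3 -> skip
r=42=101010 popcount=3 -> skip
r=43=101011 popcount=4 -> skip
r=44=101100 popcount=3 -> skip
r=45=101101 popcount=4 -> skip
r=46=101110 popcount=4 -> skip
r=47=101111 popcount=5 -> KEEP
r=48=110000 popcount=2 -> skip
r=49=110001 popcount=3 -> skip
r=50=110010 popcount=3 -> skip
r=51=110011 popcount=4 -> skip
r=52=110100 popcount=3 -> skip
r=53=110101 popcount=4 -> skip
r=54=110110 popcount=4 -> skip
r=55=110111 popcount=5 -> KEEP
r=56=111000 popcount=3 -> skip
r=57=111001 popcount=4 -> skip
r=58=111010 popcount=4 -> skip
r=59=111011 popcount=5 -> KEEP
r=60=111100 popcount=4 -> skip
r=61=111101 popcount=5 -> KEEP
r=62=111110 popcount=5 -> KEEP
r=63=111111 popcount=6 -> skip
r=64=1000000 popcount=1 -> skip
r=65=1000001 popcount=2 -> skip
r=66=1000010 popcount=2 -> skip
r=67=1000011 popcount=3 -> skip
r=68=1000100 popcount=2 -> skip
r=69=1000101 popcount=3 -> skip
r=70=1000110 popcount=3 -> skip
r=71=1000111 popcount=4 -> skip
r=72=1001000 popcount=2 -> skip
r=73=1001001 popcount=3 -> skip
r=74=1001010 popcount=3 -> skip
Kept rows: 47 55 59 61 62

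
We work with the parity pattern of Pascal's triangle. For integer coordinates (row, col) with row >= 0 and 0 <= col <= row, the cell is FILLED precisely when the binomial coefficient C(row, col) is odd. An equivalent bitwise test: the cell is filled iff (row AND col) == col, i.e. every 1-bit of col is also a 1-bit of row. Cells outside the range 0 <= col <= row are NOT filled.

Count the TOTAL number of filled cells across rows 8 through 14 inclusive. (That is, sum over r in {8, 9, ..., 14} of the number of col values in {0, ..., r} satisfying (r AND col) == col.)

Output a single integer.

r8=1000 pc1: +2 =2
r9=1001 pc2: +4 =6
r10=1010 pc2: +4 =10
r11=1011 pc3: +8 =18
r12=1100 pc2: +4 =22
r13=1101 pc3: +8 =30
r14=1110 pc3: +8 =38

Answer: 38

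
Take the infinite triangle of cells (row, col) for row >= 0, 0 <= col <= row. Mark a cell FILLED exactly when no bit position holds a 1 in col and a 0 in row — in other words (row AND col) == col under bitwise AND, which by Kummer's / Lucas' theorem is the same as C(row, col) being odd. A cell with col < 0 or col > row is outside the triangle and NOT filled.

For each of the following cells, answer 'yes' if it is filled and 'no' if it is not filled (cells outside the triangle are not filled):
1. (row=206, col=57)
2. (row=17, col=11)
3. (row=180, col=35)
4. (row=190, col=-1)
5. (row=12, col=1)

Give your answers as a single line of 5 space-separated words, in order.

(206,57): row=0b11001110, col=0b111001, row AND col = 0b1000 = 8; 8 != 57 -> empty
(17,11): row=0b10001, col=0b1011, row AND col = 0b1 = 1; 1 != 11 -> empty
(180,35): row=0b10110100, col=0b100011, row AND col = 0b100000 = 32; 32 != 35 -> empty
(190,-1): col outside [0, 190] -> not filled
(12,1): row=0b1100, col=0b1, row AND col = 0b0 = 0; 0 != 1 -> empty

Answer: no no no no no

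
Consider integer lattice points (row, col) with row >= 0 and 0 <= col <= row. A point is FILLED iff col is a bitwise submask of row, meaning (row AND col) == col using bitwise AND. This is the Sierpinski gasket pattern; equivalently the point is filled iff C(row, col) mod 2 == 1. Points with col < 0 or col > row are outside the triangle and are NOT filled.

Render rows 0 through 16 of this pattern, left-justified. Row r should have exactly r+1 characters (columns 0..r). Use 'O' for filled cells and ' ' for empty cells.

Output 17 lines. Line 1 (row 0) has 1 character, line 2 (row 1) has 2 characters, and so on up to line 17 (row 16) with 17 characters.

Answer: O
OO
O O
OOOO
O   O
OO  OO
O O O O
OOOOOOOO
O       O
OO      OO
O O     O O
OOOO    OOOO
O   O   O   O
OO  OO  OO  OO
O O O O O O O O
OOOOOOOOOOOOOOOO
O               O

Derivation:
r0=0: O
r1=1: OO
r2=10: O O
r3=11: OOOO
r4=100: O   O
r5=101: OO  OO
r6=110: O O O O
r7=111: OOOOOOOO
r8=1000: O       O
r9=1001: OO      OO
r10=1010: O O     O O
r11=1011: OOOO    OOOO
r12=1100: O   O   O   O
r13=1101: OO  OO  OO  OO
r14=1110: O O O O O O O O
r15=1111: OOOOOOOOOOOOOOOO
r16=10000: O               O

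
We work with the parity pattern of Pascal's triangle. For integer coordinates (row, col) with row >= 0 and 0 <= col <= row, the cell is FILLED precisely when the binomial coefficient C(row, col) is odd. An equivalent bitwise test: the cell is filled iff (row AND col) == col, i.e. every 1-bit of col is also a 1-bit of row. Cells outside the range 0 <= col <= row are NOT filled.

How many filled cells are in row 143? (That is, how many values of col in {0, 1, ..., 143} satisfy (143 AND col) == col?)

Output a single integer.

143 in binary = 10001111
popcount(143) = number of 1-bits in 10001111 = 5
A col c satisfies (143 AND c) == c iff every set bit of c is also set in 143; each of the 5 set bits of 143 can independently be on or off in c.
count = 2^5 = 32

Answer: 32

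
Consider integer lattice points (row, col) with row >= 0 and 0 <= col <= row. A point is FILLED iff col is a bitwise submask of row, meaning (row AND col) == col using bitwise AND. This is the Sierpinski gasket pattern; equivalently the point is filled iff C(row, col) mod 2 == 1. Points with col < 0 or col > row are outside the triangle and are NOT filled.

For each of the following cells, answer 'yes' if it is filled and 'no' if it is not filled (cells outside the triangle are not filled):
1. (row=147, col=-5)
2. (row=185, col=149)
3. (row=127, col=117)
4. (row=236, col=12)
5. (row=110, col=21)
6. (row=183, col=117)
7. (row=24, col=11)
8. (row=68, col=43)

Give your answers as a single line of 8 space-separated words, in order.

Answer: no no yes yes no no no no

Derivation:
(147,-5): col outside [0, 147] -> not filled
(185,149): row=0b10111001, col=0b10010101, row AND col = 0b10010001 = 145; 145 != 149 -> empty
(127,117): row=0b1111111, col=0b1110101, row AND col = 0b1110101 = 117; 117 == 117 -> filled
(236,12): row=0b11101100, col=0b1100, row AND col = 0b1100 = 12; 12 == 12 -> filled
(110,21): row=0b1101110, col=0b10101, row AND col = 0b100 = 4; 4 != 21 -> empty
(183,117): row=0b10110111, col=0b1110101, row AND col = 0b110101 = 53; 53 != 117 -> empty
(24,11): row=0b11000, col=0b1011, row AND col = 0b1000 = 8; 8 != 11 -> empty
(68,43): row=0b1000100, col=0b101011, row AND col = 0b0 = 0; 0 != 43 -> empty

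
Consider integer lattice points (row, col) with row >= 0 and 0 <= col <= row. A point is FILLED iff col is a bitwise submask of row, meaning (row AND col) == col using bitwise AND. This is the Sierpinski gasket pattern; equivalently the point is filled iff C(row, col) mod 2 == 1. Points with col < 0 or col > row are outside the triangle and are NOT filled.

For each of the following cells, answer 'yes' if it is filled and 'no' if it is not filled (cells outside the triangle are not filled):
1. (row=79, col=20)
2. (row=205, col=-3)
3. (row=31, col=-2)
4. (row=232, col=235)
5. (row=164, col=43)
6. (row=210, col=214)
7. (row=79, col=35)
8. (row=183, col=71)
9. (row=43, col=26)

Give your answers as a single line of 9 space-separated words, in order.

(79,20): row=0b1001111, col=0b10100, row AND col = 0b100 = 4; 4 != 20 -> empty
(205,-3): col outside [0, 205] -> not filled
(31,-2): col outside [0, 31] -> not filled
(232,235): col outside [0, 232] -> not filled
(164,43): row=0b10100100, col=0b101011, row AND col = 0b100000 = 32; 32 != 43 -> empty
(210,214): col outside [0, 210] -> not filled
(79,35): row=0b1001111, col=0b100011, row AND col = 0b11 = 3; 3 != 35 -> empty
(183,71): row=0b10110111, col=0b1000111, row AND col = 0b111 = 7; 7 != 71 -> empty
(43,26): row=0b101011, col=0b11010, row AND col = 0b1010 = 10; 10 != 26 -> empty

Answer: no no no no no no no no no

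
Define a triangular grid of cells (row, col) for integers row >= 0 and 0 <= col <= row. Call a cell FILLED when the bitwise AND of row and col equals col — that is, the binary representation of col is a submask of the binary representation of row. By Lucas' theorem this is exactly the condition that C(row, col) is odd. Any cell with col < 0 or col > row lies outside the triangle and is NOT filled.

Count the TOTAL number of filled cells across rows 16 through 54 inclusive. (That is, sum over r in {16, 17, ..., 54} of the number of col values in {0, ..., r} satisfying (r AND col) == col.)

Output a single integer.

r16=10000 pc1: +2 =2
r17=10001 pc2: +4 =6
r18=10010 pc2: +4 =10
r19=10011 pc3: +8 =18
r20=10100 pc2: +4 =22
r21=10101 pc3: +8 =30
r22=10110 pc3: +8 =38
r23=10111 pc4: +16 =54
r24=11000 pc2: +4 =58
r25=11001 pc3: +8 =66
r26=11010 pc3: +8 =74
r27=11011 pc4: +16 =90
r28=11100 pc3: +8 =98
r29=11101 pc4: +16 =114
r30=11110 pc4: +16 =130
r31=11111 pc5: +32 =162
r32=100000 pc1: +2 =164
r33=100001 pc2: +4 =168
r34=100010 pc2: +4 =172
r35=100011 pc3: +8 =180
r36=100100 pc2: +4 =184
r37=100101 pc3: +8 =192
r38=100110 pc3: +8 =200
r39=100111 pc4: +16 =216
r40=101000 pc2: +4 =220
r41=101001 pc3: +8 =228
r42=101010 pc3: +8 =236
r43=101011 pc4: +16 =252
r44=101100 pc3: +8 =260
r45=101101 pc4: +16 =276
r46=101110 pc4: +16 =292
r47=101111 pc5: +32 =324
r48=110000 pc2: +4 =328
r49=110001 pc3: +8 =336
r50=110010 pc3: +8 =344
r51=110011 pc4: +16 =360
r52=110100 pc3: +8 =368
r53=110101 pc4: +16 =384
r54=110110 pc4: +16 =400

Answer: 400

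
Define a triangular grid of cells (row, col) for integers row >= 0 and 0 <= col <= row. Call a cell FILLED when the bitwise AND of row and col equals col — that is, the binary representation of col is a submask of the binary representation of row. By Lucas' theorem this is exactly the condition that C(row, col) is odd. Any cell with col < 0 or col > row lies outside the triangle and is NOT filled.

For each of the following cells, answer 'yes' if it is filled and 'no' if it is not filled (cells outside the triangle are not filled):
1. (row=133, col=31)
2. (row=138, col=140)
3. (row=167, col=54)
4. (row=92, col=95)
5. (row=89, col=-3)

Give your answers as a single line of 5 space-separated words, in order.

Answer: no no no no no

Derivation:
(133,31): row=0b10000101, col=0b11111, row AND col = 0b101 = 5; 5 != 31 -> empty
(138,140): col outside [0, 138] -> not filled
(167,54): row=0b10100111, col=0b110110, row AND col = 0b100110 = 38; 38 != 54 -> empty
(92,95): col outside [0, 92] -> not filled
(89,-3): col outside [0, 89] -> not filled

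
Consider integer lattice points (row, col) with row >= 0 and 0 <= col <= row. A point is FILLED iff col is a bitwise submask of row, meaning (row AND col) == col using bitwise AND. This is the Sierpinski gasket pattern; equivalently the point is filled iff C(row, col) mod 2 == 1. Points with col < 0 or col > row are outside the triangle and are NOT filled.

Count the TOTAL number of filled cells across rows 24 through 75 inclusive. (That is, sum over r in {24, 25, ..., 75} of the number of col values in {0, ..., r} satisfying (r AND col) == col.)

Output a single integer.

r24=11000 pc2: +4 =4
r25=11001 pc3: +8 =12
r26=11010 pc3: +8 =20
r27=11011 pc4: +16 =36
r28=11100 pc3: +8 =44
r29=11101 pc4: +16 =60
r30=11110 pc4: +16 =76
r31=11111 pc5: +32 =108
r32=100000 pc1: +2 =110
r33=100001 pc2: +4 =114
r34=100010 pc2: +4 =118
r35=100011 pc3: +8 =126
r36=100100 pc2: +4 =130
r37=100101 pc3: +8 =138
r38=100110 pc3: +8 =146
r39=100111 pc4: +16 =162
r40=101000 pc2: +4 =166
r41=101001 pc3: +8 =174
r42=101010 pc3: +8 =182
r43=101011 pc4: +16 =198
r44=101100 pc3: +8 =206
r45=101101 pc4: +16 =222
r46=101110 pc4: +16 =238
r47=101111 pc5: +32 =270
r48=110000 pc2: +4 =274
r49=110001 pc3: +8 =282
r50=110010 pc3: +8 =290
r51=110011 pc4: +16 =306
r52=110100 pc3: +8 =314
r53=110101 pc4: +16 =330
r54=110110 pc4: +16 =346
r55=110111 pc5: +32 =378
r56=111000 pc3: +8 =386
r57=111001 pc4: +16 =402
r58=111010 pc4: +16 =418
r59=111011 pc5: +32 =450
r60=111100 pc4: +16 =466
r61=111101 pc5: +32 =498
r62=111110 pc5: +32 =530
r63=111111 pc6: +64 =594
r64=1000000 pc1: +2 =596
r65=1000001 pc2: +4 =600
r66=1000010 pc2: +4 =604
r67=1000011 pc3: +8 =612
r68=1000100 pc2: +4 =616
r69=1000101 pc3: +8 =624
r70=1000110 pc3: +8 =632
r71=1000111 pc4: +16 =648
r72=1001000 pc2: +4 =652
r73=1001001 pc3: +8 =660
r74=1001010 pc3: +8 =668
r75=1001011 pc4: +16 =684

Answer: 684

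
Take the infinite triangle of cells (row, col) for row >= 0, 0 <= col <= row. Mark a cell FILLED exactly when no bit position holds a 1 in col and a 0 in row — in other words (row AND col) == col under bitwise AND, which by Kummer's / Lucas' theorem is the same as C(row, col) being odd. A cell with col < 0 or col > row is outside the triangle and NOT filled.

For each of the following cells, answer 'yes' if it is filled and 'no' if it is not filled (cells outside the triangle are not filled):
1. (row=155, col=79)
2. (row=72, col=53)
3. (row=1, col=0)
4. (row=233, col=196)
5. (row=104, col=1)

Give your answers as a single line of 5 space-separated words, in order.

Answer: no no yes no no

Derivation:
(155,79): row=0b10011011, col=0b1001111, row AND col = 0b1011 = 11; 11 != 79 -> empty
(72,53): row=0b1001000, col=0b110101, row AND col = 0b0 = 0; 0 != 53 -> empty
(1,0): row=0b1, col=0b0, row AND col = 0b0 = 0; 0 == 0 -> filled
(233,196): row=0b11101001, col=0b11000100, row AND col = 0b11000000 = 192; 192 != 196 -> empty
(104,1): row=0b1101000, col=0b1, row AND col = 0b0 = 0; 0 != 1 -> empty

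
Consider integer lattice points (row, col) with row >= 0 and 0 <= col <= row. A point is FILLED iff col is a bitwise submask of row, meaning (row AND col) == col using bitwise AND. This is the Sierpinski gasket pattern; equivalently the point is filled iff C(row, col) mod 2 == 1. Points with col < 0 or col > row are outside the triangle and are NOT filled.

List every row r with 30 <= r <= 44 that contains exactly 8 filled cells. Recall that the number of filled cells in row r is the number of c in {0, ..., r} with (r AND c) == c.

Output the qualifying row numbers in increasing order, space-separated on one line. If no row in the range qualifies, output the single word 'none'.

Row r has 2^popcount(r) filled cells, so we need popcount(r) = log2(8) = 3.
Scan r = 30..44 and keep those with exactly 3 one-bits:
r=30=11110 popcount=4 -> skip
r=31=11111 popcount=5 -> skip
r=32=100000 popcount=1 -> skip
r=33=100001 popcount=2 -> skip
r=34=100010 popcount=2 -> skip
r=35=100011 popcount=3 -> KEEP
r=36=100100 popcount=2 -> skip
r=37=100101 popcount=3 -> KEEP
r=38=100110 popcount=3 -> KEEP
r=39=100111 popcount=4 -> skip
r=40=101000 popcount=2 -> skip
r=41=101001 popcount=3 -> KEEP
r=42=101010 popcount=3 -> KEEP
r=43=101011 popcount=4 -> skip
r=44=101100 popcount=3 -> KEEP
Kept rows: 35 37 38 41 42 44

Answer: 35 37 38 41 42 44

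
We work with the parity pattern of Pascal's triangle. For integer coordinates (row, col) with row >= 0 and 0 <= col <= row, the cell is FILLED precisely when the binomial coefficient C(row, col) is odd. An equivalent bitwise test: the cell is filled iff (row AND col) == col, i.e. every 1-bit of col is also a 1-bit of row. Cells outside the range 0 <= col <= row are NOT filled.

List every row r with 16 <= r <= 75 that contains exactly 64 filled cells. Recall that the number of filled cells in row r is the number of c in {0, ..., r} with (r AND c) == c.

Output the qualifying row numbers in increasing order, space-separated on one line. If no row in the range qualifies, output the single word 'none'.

Row r has 2^popcount(r) filled cells, so we need popcount(r) = log2(64) = 6.
Scan r = 16..75 and keep those with exactly 6 one-bits:
r=16=10000 popcount=1 -> skip
r=17=10001 popcount=2 -> skip
r=18=10010 popcount=2 -> skip
r=19=10011 popcount=3 -> skip
r=20=10100 popcount=2 -> skip
r=21=10101 popcount=3 -> skip
r=22=10110 popcount=3 -> skip
r=23=10111 popcount=4 -> skip
r=24=11000 popcount=2 -> skip
r=25=11001 popcount=3 -> skip
r=26=11010 popcount=3 -> skip
r=27=11011 popcount=4 -> skip
r=28=11100 popcount=3 -> skip
r=29=11101 popcount=4 -> skip
r=30=11110 popcount=4 -> skip
r=31=11111 popcount=5 -> skip
r=32=100000 popcount=1 -> skip
r=33=100001 popcount=2 -> skip
r=34=100010 popcount=2 -> skip
r=35=100011 popcount=3 -> skip
r=36=100100 popcount=2 -> skip
r=37=100101 popcount=3 -> skip
r=38=100110 popcount=3 -> skip
r=39=100111 popcount=4 -> skip
r=40=101000 popcount=2 -> skip
r=41=101001 popcount=3 -> skip
r=42=101010 popcount=3 -> skip
r=43=101011 popcount=4 -> skip
r=44=101100 popcount=3 -> skip
r=45=101101 popcount=4 -> skip
r=46=101110 popcount=4 -> skip
r=47=101111 popcount=5 -> skip
r=48=110000 popcount=2 -> skip
r=49=110001 popcount=3 -> skip
r=50=110010 popcount=3 -> skip
r=51=110011 popcount=4 -> skip
r=52=110100 popcount=3 -> skip
r=53=110101 popcount=4 -> skip
r=54=110110 popcount=4 -> skip
r=55=110111 popcount=5 -> skip
r=56=111000 popcount=3 -> skip
r=57=111001 popcount=4 -> skip
r=58=111010 popcount=4 -> skip
r=59=111011 popcount=5 -> skip
r=60=111100 popcount=4 -> skip
r=61=111101 popcount=5 -> skip
r=62=111110 popcount=5 -> skip
r=63=111111 popcount=6 -> KEEP
r=64=1000000 popcount=1 -> skip
r=65=1000001 popcount=2 -> skip
r=66=1000010 popcount=2 -> skip
r=67=1000011 popcount=3 -> skip
r=68=1000100 popcount=2 -> skip
r=69=1000101 popcount=3 -> skip
r=70=1000110 popcount=3 -> skip
r=71=1000111 popcount=4 -> skip
r=72=1001000 popcount=2 -> skip
r=73=1001001 popcount=3 -> skip
r=74=1001010 popcount=3 -> skip
r=75=1001011 popcount=4 -> skip
Kept rows: 63

Answer: 63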